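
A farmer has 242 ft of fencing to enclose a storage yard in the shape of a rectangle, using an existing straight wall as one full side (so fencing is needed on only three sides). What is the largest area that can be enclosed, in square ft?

Let the sides perpendicular to the wall have length x and the parallel side y, so 2x + y = 242 and the area is A = xy = x(242 − 2x).
A'(x) = 242 − 4x = 0 gives x = 121/2, and A''(x) = −4 < 0 confirms a maximum.
Then y = 242 − 2·121/2 = 121 and A = 14641/2.

14641/2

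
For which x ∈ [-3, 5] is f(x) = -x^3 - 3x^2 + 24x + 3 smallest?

The derivative is -3x^2 - 6x + 24, whose only zero in [-3, 5] is x = 2.
Evaluating at the critical points and endpoints: f(-3) = -69, f(2) = 31, f(5) = -77.
So the minimum is f(5) = -77.

5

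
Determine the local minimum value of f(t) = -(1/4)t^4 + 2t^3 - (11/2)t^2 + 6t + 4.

6

Critical points: f'(t) = -t^3 + 6t^2 - 11t + 6 vanishes at t = 1, 2, 3.
Second-derivative test with f''(t) = -3t^2 + 12t - 11: f''(1) = -2 < 0 ⇒ local maximum; f''(2) = 1 > 0 ⇒ local minimum; f''(3) = -2 < 0 ⇒ local maximum.
So the local minimum value is f(2) = 6.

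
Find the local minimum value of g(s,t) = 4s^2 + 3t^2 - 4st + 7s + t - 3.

∂g/∂s = 8s - 4t + 7 = 0 and ∂g/∂t = -4s + 6t + 1 = 0, so (s, t) = (-23/16, -9/8).
The Hessian has g_{ss} = 8, g_{tt} = 6, g_{st} = -4, giving D = 32 > 0 with g_{ss} > 0, so the point is a local minimum.
g(-23/16, -9/8) = -275/32.

-275/32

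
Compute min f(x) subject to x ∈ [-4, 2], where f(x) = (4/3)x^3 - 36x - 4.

-196/3

Differentiating, f'(x) = 4x^2 - 36; whose only zero in [-4, 2] is x = -3.
Evaluating at the critical points and endpoints: f(-4) = 164/3,  f(-3) = 68,  f(2) = -196/3.
The minimum over the interval is -196/3, attained at x = 2.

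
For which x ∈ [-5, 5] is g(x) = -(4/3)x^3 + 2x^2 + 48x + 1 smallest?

Differentiating, g'(x) = -4x^2 + 4x + 48; which vanishes at x = -3 and x = 4.
Candidates: g(-5) = -67/3; g(-3) = -89; g(4) = 419/3; g(5) = 373/3.
So the minimum is g(-3) = -89.

-3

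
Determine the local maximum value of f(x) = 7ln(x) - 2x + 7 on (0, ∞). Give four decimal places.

8.7693

f'(x) = 7/x − 2 = 0 gives x = 7/2.
f''(x) = -7/x², which is negative for x > 0, so this is a local maximum.
f(7/2) = 7·ln(7/2) - 7 + 7 ≈ 8.7693.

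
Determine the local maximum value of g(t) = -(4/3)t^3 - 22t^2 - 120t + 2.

656/3

g'(t) = -4t^2 - 44t - 120. Setting g'(t) = 0 gives t ∈ {-6, -5}.
Second-derivative test with g''(t) = -8t - 44: g''(-6) = 4 > 0 ⇒ local minimum; g''(-5) = -4 < 0 ⇒ local maximum.
The local maximum is g(-5) = 656/3.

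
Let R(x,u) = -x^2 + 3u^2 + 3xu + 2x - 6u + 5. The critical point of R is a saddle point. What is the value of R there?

39/7

∂R/∂x = -2x + 3u + 2 = 0 and ∂R/∂u = 3x + 6u - 6 = 0, so (x, u) = (10/7, 2/7).
The Hessian has R_{xx} = -2, R_{uu} = 6, R_{xu} = 3, giving D = -21 < 0, so the point is a saddle point.
R(10/7, 2/7) = 39/7.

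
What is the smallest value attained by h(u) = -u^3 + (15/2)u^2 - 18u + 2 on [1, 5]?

h'(u) = -3u^2 + 15u - 18, which vanishes at u = 2 and u = 3.
Compare values at every candidate in [1, 5]: h(1) = -19/2,  h(2) = -12,  h(3) = -23/2,  h(5) = -51/2.
The minimum over the interval is -51/2, attained at u = 5.

-51/2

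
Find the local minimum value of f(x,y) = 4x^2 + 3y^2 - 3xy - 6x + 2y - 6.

∂f/∂x = 8x - 3y - 6 = 0 and ∂f/∂y = -3x + 6y + 2 = 0, so (x, y) = (10/13, 2/39).
The Hessian has f_{xx} = 8, f_{yy} = 6, f_{xy} = -3, giving D = 39 > 0 with f_{xx} > 0, so the point is a local minimum.
f(10/13, 2/39) = -322/39.

-322/39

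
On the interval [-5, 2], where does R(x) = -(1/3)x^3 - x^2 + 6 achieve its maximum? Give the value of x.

-5

The derivative is -x^2 - 2x, which vanishes at x = -2 and x = 0.
Candidates: R(-5) = 68/3,  R(-2) = 14/3,  R(0) = 6,  R(2) = -2/3.
The maximum over the interval is 68/3, attained at x = -5.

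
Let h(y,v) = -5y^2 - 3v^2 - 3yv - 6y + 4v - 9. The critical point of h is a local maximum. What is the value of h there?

-199/51

∂h/∂y = -10y - 3v - 6 = 0 and ∂h/∂v = -3y - 6v + 4 = 0, so (y, v) = (-16/17, 58/51).
The Hessian has h_{yy} = -10, h_{vv} = -6, h_{yv} = -3, giving D = 51 > 0 with h_{yy} < 0, so the point is a local maximum.
h(-16/17, 58/51) = -199/51.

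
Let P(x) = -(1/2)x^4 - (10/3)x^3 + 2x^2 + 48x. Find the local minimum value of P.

-153/2

Critical points: P'(x) = -2x^3 - 10x^2 + 4x + 48 vanishes at x = -4, -3, 2.
Second-derivative test with P''(x) = -6x^2 - 20x + 4: P''(-4) = -12 < 0 ⇒ local maximum; P''(-3) = 10 > 0 ⇒ local minimum; P''(2) = -60 < 0 ⇒ local maximum.
So the local minimum value is P(-3) = -153/2.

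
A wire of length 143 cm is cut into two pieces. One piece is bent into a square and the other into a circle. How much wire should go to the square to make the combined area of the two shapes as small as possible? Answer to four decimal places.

80.0942

Let x be the length used for the square. Square side x/4; circle radius (143−x)/(2π).
A(x) = (x/4)² + π·((143−x)/(2π))² = x²/16 + (143−x)²/(4π) for 0 ≤ x ≤ 143. A'(x) = x/8 − (143−x)/(2π) = 0 gives x = 4·143/(π+4) ≈ 80.0942.
A'' = 1/8 + 1/(2π) > 0, so this gives the minimum combined area; x ≈ 80.0942 cm to the square.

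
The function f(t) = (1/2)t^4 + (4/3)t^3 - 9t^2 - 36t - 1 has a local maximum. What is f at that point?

97/3

f'(t) = 2t^3 + 4t^2 - 18t - 36. Setting f'(t) = 0 gives t ∈ {-3, -2, 3}.
f''(t) = 6t^2 + 8t - 18. f''(-3) = 12 > 0 ⇒ local minimum; f''(-2) = -10 < 0 ⇒ local maximum; f''(3) = 60 > 0 ⇒ local minimum.
So the local maximum value is f(-2) = 97/3.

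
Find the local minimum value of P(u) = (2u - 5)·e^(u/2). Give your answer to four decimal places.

P'(u) = 2·e^(u/2) + (2u - 5)·(1/2)·e^(u/2) = (u - 1/2)·e^(u/2). Since e^(u/2) > 0, the only critical point is u = 1/2.
P''(1/2) has the same sign as 1 > 0, so this is a local minimum.
P(1/2) = (-4)·e^(1/4) ≈ -5.1361.

-5.1361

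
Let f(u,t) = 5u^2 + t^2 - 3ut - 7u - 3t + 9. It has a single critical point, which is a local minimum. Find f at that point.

∂f/∂u = 10u - 3t - 7 = 0 and ∂f/∂t = -3u + 2t - 3 = 0, so (u, t) = (23/11, 51/11).
The Hessian has f_{uu} = 10, f_{tt} = 2, f_{ut} = -3, giving D = 11 > 0 with f_{uu} > 0, so the point is a local minimum.
f(23/11, 51/11) = -58/11.

-58/11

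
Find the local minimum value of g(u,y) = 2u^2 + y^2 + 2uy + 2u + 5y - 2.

-21/2

∂g/∂u = 4u + 2y + 2 = 0 and ∂g/∂y = 2u + 2y + 5 = 0, so (u, y) = (3/2, -4).
The Hessian has g_{uu} = 4, g_{yy} = 2, g_{uy} = 2, giving D = 4 > 0 with g_{uu} > 0, so the point is a local minimum.
g(3/2, -4) = -21/2.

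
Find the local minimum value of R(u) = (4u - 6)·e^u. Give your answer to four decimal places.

-6.5949

By the product rule, R'(u) = (4u - 2)·e^u. Since e^u > 0, the only critical point is u = 1/2.
R''(1/2) has the same sign as 4 > 0, so this is a local minimum.
R(1/2) = (-4)·e^(1/2) ≈ -6.5949.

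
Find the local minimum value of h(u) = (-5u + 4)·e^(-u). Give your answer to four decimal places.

-0.8265

h'(u) = (-5)·e^(-u) + (-5u + 4)·(-1)·e^(-u) = (5u - 9)·e^(-u). Since e^(-u) > 0, the only critical point is u = 9/5.
h''(9/5) has the same sign as 5 > 0, so this is a local minimum.
h(9/5) = (-5)·e^(-9/5) ≈ -0.8265.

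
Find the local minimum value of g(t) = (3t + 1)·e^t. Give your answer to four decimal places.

-0.7908

Differentiating with the product rule gives g'(t) = (3t + 4)·e^t. Since e^t > 0, the only critical point is t = -4/3.
g''(-4/3) has the same sign as 3 > 0, so this is a local minimum.
g(-4/3) = (-3)·e^(-4/3) ≈ -0.7908.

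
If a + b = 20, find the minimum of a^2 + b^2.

200

With a + b = 20, a^2 + b^2 = a^2 + (20 − a)^2.
The derivative 2a − 2(20 − a) = 4a − 40 vanishes at a = 10; second derivative 4 > 0, a minimum.
The minimum is 2·(10)^2 = 200.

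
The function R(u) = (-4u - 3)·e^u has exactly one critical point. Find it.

-7/4

Differentiating with the product rule gives R'(u) = (-4u - 7)·e^u. Since e^u > 0, the only critical point is u = -7/4.
R''(-7/4) has the same sign as -4 < 0, so this is a local maximum.
R(-7/4) = (4)·e^(-7/4) ≈ 0.6951.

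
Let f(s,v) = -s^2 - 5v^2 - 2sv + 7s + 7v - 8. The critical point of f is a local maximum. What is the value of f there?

17/4

∂f/∂s = -2s - 2v + 7 = 0 and ∂f/∂v = -2s - 10v + 7 = 0, so (s, v) = (7/2, 0).
The Hessian has f_{ss} = -2, f_{vv} = -10, f_{sv} = -2, giving D = 16 > 0 with f_{ss} < 0, so the point is a local maximum.
f(7/2, 0) = 17/4.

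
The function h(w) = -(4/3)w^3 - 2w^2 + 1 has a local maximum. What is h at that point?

1

h'(w) = -4w^2 - 4w. Setting h'(w) = 0 gives w ∈ {-1, 0}.
Second-derivative test with h''(w) = -8w - 4: h''(-1) = 4 > 0 ⇒ local minimum; h''(0) = -4 < 0 ⇒ local maximum.
Thus h has its local maximum at w = 0, with value 1.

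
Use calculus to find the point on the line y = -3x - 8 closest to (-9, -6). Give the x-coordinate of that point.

-3/2

Minimize D(x)^2 = (x + 9)^2 + (-3x - 2)^2.
d/dx[D^2] = 2(x + 9) + 2·(-3)·(-3x - 2) = 0 ⇒ x = -3/2.
Then y = -7/2 and the distance is √(125/2) ≈ 7.9057.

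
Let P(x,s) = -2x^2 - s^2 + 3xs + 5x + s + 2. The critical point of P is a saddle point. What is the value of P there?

∂P/∂x = -4x + 3s + 5 = 0 and ∂P/∂s = 3x - 2s + 1 = 0, so (x, s) = (-13, -19).
The Hessian has P_{xx} = -4, P_{ss} = -2, P_{xs} = 3, giving D = -1 < 0, so the point is a saddle point.
P(-13, -19) = -40.

-40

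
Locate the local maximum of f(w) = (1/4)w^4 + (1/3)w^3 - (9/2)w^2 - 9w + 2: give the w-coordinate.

-1

Critical points: f'(w) = w^3 + w^2 - 9w - 9 vanishes at w = -3, -1, 3.
Second-derivative test with f''(w) = 3w^2 + 2w - 9: f''(-3) = 12 > 0 ⇒ local minimum; f''(-1) = -8 < 0 ⇒ local maximum; f''(3) = 24 > 0 ⇒ local minimum.
The local maximum is f(-1) = 77/12.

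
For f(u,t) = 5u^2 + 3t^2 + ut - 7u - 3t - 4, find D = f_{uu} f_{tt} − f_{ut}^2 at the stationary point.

∂f/∂u = 10u + t - 7 = 0 and ∂f/∂t = u + 6t - 3 = 0, so (u, t) = (39/59, 23/59).
The Hessian has f_{uu} = 10, f_{tt} = 6, f_{ut} = 1, giving D = 59 > 0 with f_{uu} > 0, so the point is a local minimum.
D = (10)·(6) − (1)^2 = 59.

59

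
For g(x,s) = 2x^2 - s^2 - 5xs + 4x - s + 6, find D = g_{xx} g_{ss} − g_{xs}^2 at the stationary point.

-33

∂g/∂x = 4x - 5s + 4 = 0 and ∂g/∂s = -5x - 2s - 1 = 0, so (x, s) = (-13/33, 16/33).
The Hessian has g_{xx} = 4, g_{ss} = -2, g_{xs} = -5, giving D = -33 < 0, so the point is a saddle point.
D = (4)·(-2) − (-5)^2 = -33.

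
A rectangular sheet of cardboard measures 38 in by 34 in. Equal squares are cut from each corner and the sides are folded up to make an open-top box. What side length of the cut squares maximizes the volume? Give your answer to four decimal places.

5.9723

With cut size x, the volume is V(x) = x(38 − 2x)(34 − 2x) for 0 < x < 17.
V'(x) = 12x^2 − 288x + 1292. Setting V'(x) = 0 gives x ≈ 5.9723 (the root in (0, 17)).
V''(x) = 24x − 288 is negative there, so this is the maximum; V ≈ 3432.0555.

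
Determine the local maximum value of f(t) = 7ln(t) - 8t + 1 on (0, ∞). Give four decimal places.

-6.9347

f'(t) = 7/t − 8 = 0 gives t = 7/8.
f''(t) = -7/t², which is negative for t > 0, so this is a local maximum.
f(7/8) = 7·ln(7/8) - 7 + 1 ≈ -6.9347.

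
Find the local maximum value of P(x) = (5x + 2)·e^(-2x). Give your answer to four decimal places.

Differentiating with the product rule gives P'(x) = (-10x + 1)·e^(-2x). Since e^(-2x) > 0, the only critical point is x = 1/10.
P''(1/10) has the same sign as -10 < 0, so this is a local maximum.
P(1/10) = (5/2)·e^(-1/5) ≈ 2.0468.

2.0468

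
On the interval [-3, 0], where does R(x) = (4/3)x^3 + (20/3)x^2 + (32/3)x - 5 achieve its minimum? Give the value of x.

-3

R'(x) = 4x^2 + (40/3)x + 32/3, which vanishes at x = -2 and x = -4/3.
Evaluating at the critical points and endpoints: R(-3) = -13,  R(-2) = -31/3,  R(-4/3) = -853/81,  R(0) = -5.
Hence the absolute minimum is -13 at x = -3.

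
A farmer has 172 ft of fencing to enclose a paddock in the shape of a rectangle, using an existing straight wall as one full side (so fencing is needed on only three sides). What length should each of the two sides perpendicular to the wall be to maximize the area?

43

Let the sides perpendicular to the wall have length x and the parallel side y, so 2x + y = 172 and the area is A = xy = x(172 − 2x).
A'(x) = 172 − 4x = 0 gives x = 43, and A''(x) = −4 < 0 confirms a maximum.
Then y = 172 − 2·43 = 86 and A = 3698.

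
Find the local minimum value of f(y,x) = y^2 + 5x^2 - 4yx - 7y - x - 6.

-149/2

∂f/∂y = 2y - 4x - 7 = 0 and ∂f/∂x = -4y + 10x - 1 = 0, so (y, x) = (37/2, 15/2).
The Hessian has f_{yy} = 2, f_{xx} = 10, f_{yx} = -4, giving D = 4 > 0 with f_{yy} > 0, so the point is a local minimum.
f(37/2, 15/2) = -149/2.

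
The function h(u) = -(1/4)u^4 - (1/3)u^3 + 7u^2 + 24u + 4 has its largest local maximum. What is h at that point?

Critical points: h'(u) = -u^3 - u^2 + 14u + 24 vanishes at u = -3, -2, 4.
h''(u) = -3u^2 - 2u + 14. h''(-3) = -7 < 0 ⇒ local maximum; h''(-2) = 6 > 0 ⇒ local minimum; h''(4) = -42 < 0 ⇒ local maximum.
The largest local maximum is h(4) = 380/3.

380/3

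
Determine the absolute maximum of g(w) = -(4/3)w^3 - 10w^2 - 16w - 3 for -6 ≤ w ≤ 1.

g'(w) = -4w^2 - 20w - 16, which vanishes at w = -4 and w = -1.
Compare values at every candidate in [-6, 1]: g(-6) = 21,  g(-4) = -41/3,  g(-1) = 13/3,  g(1) = -91/3.
The maximum over the interval is 21, attained at w = -6.

21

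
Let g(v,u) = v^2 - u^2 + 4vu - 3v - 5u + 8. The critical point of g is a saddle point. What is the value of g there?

∂g/∂v = 2v + 4u - 3 = 0 and ∂g/∂u = 4v - 2u - 5 = 0, so (v, u) = (13/10, 1/10).
The Hessian has g_{vv} = 2, g_{uu} = -2, g_{vu} = 4, giving D = -20 < 0, so the point is a saddle point.
g(13/10, 1/10) = 29/5.

29/5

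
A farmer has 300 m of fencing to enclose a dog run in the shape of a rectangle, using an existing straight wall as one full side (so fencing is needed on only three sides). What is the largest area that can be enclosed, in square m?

Let the sides perpendicular to the wall have length x and the parallel side y, so 2x + y = 300 and the area is A = xy = x(300 − 2x).
A'(x) = 300 − 4x = 0 gives x = 75, and A''(x) = −4 < 0 confirms a maximum.
Then y = 300 − 2·75 = 150 and A = 11250.

11250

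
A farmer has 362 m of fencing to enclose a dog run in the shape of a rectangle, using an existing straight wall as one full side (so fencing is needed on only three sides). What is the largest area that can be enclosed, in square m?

Let the sides perpendicular to the wall have length x and the parallel side y, so 2x + y = 362 and the area is A = xy = x(362 − 2x).
A'(x) = 362 − 4x = 0 gives x = 181/2, and A''(x) = −4 < 0 confirms a maximum.
Then y = 362 − 2·181/2 = 181 and A = 32761/2.

32761/2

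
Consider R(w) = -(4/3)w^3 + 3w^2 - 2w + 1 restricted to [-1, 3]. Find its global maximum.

22/3

Differentiating, R'(w) = -4w^2 + 6w - 2; which vanishes at w = 1/2 and w = 1.
Compare values at every candidate in [-1, 3]: R(-1) = 22/3,  R(1/2) = 7/12,  R(1) = 2/3,  R(3) = -14.
Hence the absolute maximum is 22/3 at w = -1.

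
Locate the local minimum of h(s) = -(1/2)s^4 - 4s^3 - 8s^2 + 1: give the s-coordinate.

Critical points: h'(s) = -2s^3 - 12s^2 - 16s vanishes at s = -4, -2, 0.
h''(s) = -6s^2 - 24s - 16. h''(-4) = -16 < 0 ⇒ local maximum; h''(-2) = 8 > 0 ⇒ local minimum; h''(0) = -16 < 0 ⇒ local maximum.
The local minimum is h(-2) = -7.

-2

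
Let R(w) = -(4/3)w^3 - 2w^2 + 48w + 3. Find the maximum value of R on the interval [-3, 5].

93

R'(w) = -4w^2 - 4w + 48, whose only zero in [-3, 5] is w = 3.
Evaluating at the critical points and endpoints: R(-3) = -123,  R(3) = 93,  R(5) = 79/3.
The maximum over the interval is 93, attained at w = 3.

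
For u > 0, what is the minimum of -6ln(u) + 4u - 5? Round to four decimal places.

g'(u) = -6/u + 4 = 0 gives u = 3/2.
g''(u) = 6/u², which is positive for u > 0, so this is a local minimum.
g(3/2) = -6·ln(3/2) + 6 - 5 ≈ -1.4328.

-1.4328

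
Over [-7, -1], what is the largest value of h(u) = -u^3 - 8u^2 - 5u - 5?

Differentiating, h'(u) = -3u^2 - 16u - 5; whose only zero in [-7, -1] is u = -5.
Evaluating at the critical points and endpoints: h(-7) = -19,  h(-5) = -55,  h(-1) = -7.
So the maximum is h(-1) = -7.

-7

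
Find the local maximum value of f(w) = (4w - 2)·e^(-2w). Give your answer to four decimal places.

0.2707

Differentiating with the product rule gives f'(w) = (-8w + 8)·e^(-2w). Since e^(-2w) > 0, the only critical point is w = 1.
f''(1) has the same sign as -8 < 0, so this is a local maximum.
f(1) = (2)·e^(-2) ≈ 0.2707.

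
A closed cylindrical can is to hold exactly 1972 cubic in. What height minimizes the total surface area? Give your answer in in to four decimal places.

13.5917

With radius r and height h, πr²h = 1972 so h = 1972/(πr²), and S(r) = 2πr² + 2πrh = 2πr² + 2·1972/r.
S'(r) = 4πr − 2·1972/r² = 0 ⇒ r³ = 1972/(2π), so r ≈ 6.7958 and h = 2r ≈ 13.5917.
S''(r) = 4π + 4·1972/r³ > 0, so this is the minimum; S ≈ 870.5342.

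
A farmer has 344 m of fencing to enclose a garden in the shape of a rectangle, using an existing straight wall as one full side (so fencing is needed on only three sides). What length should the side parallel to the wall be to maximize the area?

Let the sides perpendicular to the wall have length x and the parallel side y, so 2x + y = 344 and the area is A = xy = x(344 − 2x).
A'(x) = 344 − 4x = 0 gives x = 86, and A''(x) = −4 < 0 confirms a maximum.
Then y = 344 − 2·86 = 172 and A = 14792.

172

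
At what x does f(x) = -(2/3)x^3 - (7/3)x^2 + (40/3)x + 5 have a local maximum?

f'(x) = -2x^2 - (14/3)x + 40/3. Setting f'(x) = 0 gives x ∈ {-4, 5/3}.
f''(x) = -4x - 14/3. f''(-4) = 34/3 > 0 ⇒ local minimum; f''(5/3) = -34/3 < 0 ⇒ local maximum.
So the local maximum value is f(5/3) = 1430/81.

5/3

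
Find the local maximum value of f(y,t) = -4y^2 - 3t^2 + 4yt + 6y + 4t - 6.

∂f/∂y = -8y + 4t + 6 = 0 and ∂f/∂t = 4y - 6t + 4 = 0, so (y, t) = (13/8, 7/4).
The Hessian has f_{yy} = -8, f_{tt} = -6, f_{yt} = 4, giving D = 32 > 0 with f_{yy} < 0, so the point is a local maximum.
f(13/8, 7/4) = 19/8.

19/8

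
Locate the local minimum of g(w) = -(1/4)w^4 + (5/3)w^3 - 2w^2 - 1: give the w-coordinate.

g'(w) = -w^3 + 5w^2 - 4w = 0 at w = 0, 1, 4.
Since g''(w) = -3w^2 + 10w - 4, we get g''(0) = -4 < 0 ⇒ local maximum; g''(1) = 3 > 0 ⇒ local minimum; g''(4) = -12 < 0 ⇒ local maximum.
So the local minimum value is g(1) = -19/12.

1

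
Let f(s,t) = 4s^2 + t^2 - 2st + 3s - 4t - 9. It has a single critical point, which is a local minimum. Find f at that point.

-157/12

∂f/∂s = 8s - 2t + 3 = 0 and ∂f/∂t = -2s + 2t - 4 = 0, so (s, t) = (1/6, 13/6).
The Hessian has f_{ss} = 8, f_{tt} = 2, f_{st} = -2, giving D = 12 > 0 with f_{ss} > 0, so the point is a local minimum.
f(1/6, 13/6) = -157/12.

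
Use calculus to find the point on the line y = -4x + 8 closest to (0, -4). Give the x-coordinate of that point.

Minimize D(x)^2 = (x + 0)^2 + (-4x + 12)^2.
d/dx[D^2] = 2(x + 0) + 2·(-4)·(-4x + 12) = 0 ⇒ x = 48/17.
Then y = -56/17 and the distance is √(144/17) ≈ 2.9104.

48/17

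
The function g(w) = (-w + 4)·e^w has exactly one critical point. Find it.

3

g'(w) = (-1)·e^w + (-w + 4)·1·e^w = (-w + 3)·e^w. Since e^w > 0, the only critical point is w = 3.
g''(3) has the same sign as -1 < 0, so this is a local maximum.
g(3) = (1)·e^(3) ≈ 20.0855.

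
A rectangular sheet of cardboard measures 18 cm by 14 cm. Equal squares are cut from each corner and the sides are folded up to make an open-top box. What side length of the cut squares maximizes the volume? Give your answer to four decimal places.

2.6049

With cut size x, the volume is V(x) = x(18 − 2x)(14 − 2x) for 0 < x < 7.
V'(x) = 12x^2 − 128x + 252. Setting V'(x) = 0 gives x ≈ 2.6049 (the root in (0, 7)).
V''(x) = 24x − 128 is negative there, so this is the maximum; V ≈ 292.8648.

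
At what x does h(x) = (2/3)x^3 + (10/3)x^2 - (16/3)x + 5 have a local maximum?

h'(x) = 2x^2 + (20/3)x - 16/3 = 0 at x = -4, 2/3.
Since h''(x) = 4x + 20/3, we get h''(-4) = -28/3 < 0 ⇒ local maximum; h''(2/3) = 28/3 > 0 ⇒ local minimum.
The local maximum is h(-4) = 37.

-4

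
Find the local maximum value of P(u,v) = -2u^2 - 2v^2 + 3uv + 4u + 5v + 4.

∂P/∂u = -4u + 3v + 4 = 0 and ∂P/∂v = 3u - 4v + 5 = 0, so (u, v) = (31/7, 32/7).
The Hessian has P_{uu} = -4, P_{vv} = -4, P_{uv} = 3, giving D = 7 > 0 with P_{uu} < 0, so the point is a local maximum.
P(31/7, 32/7) = 170/7.

170/7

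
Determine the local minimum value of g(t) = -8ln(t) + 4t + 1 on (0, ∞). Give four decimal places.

3.4548

g'(t) = -8/t + 4 = 0 gives t = 2.
g''(t) = 8/t², which is positive for t > 0, so this is a local minimum.
g(2) = -8·ln(2) + 8 + 1 ≈ 3.4548.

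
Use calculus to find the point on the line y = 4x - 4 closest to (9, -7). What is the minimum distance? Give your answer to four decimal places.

Minimize D(x)^2 = (x - 9)^2 + (4x + 3)^2.
d/dx[D^2] = 2(x - 9) + 2·4·(4x + 3) = 0 ⇒ x = -3/17.
Then y = -80/17 and the distance is √(1521/17) ≈ 9.4589.

9.4589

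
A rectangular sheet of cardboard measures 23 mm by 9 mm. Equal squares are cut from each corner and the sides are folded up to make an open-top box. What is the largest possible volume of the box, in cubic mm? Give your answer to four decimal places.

190.0062

With cut size x, the volume is V(x) = x(23 − 2x)(9 − 2x) for 0 < x < 4.5.
V'(x) = 12x^2 − 128x + 207. Setting V'(x) = 0 gives x ≈ 1.9875 (the root in (0, 4.5)).
V''(x) = 24x − 128 is negative there, so this is the maximum; V ≈ 190.0062.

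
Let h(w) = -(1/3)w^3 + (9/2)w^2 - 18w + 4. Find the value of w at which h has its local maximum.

6

h'(w) = -w^2 + 9w - 18 = 0 at w = 3, 6.
Second-derivative test with h''(w) = -2w + 9: h''(3) = 3 > 0 ⇒ local minimum; h''(6) = -3 < 0 ⇒ local maximum.
Thus h has its local maximum at w = 6, with value -14.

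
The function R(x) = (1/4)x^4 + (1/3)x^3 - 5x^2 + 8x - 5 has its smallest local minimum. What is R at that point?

-223/3

Critical points: R'(x) = x^3 + x^2 - 10x + 8 vanishes at x = -4, 1, 2.
Second-derivative test with R''(x) = 3x^2 + 2x - 10: R''(-4) = 30 > 0 ⇒ local minimum; R''(1) = -5 < 0 ⇒ local maximum; R''(2) = 6 > 0 ⇒ local minimum.
Thus R has its smallest local minimum at x = -4, with value -223/3.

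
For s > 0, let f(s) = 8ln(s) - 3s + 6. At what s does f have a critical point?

f'(s) = 8/s − 3 = 0 gives s = 8/3.
f''(s) = -8/s², which is negative for s > 0, so this is a local maximum.
f(8/3) = 8·ln(8/3) - 8 + 6 ≈ 5.8466.

8/3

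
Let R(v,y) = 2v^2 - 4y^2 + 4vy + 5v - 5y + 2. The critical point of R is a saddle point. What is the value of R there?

∂R/∂v = 4v + 4y + 5 = 0 and ∂R/∂y = 4v - 8y - 5 = 0, so (v, y) = (-5/12, -5/6).
The Hessian has R_{vv} = 4, R_{yy} = -8, R_{vy} = 4, giving D = -48 < 0, so the point is a saddle point.
R(-5/12, -5/6) = 73/24.

73/24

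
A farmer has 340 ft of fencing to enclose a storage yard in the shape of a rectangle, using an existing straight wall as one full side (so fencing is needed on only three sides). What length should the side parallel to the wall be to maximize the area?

170

Let the sides perpendicular to the wall have length x and the parallel side y, so 2x + y = 340 and the area is A = xy = x(340 − 2x).
A'(x) = 340 − 4x = 0 gives x = 85, and A''(x) = −4 < 0 confirms a maximum.
Then y = 340 − 2·85 = 170 and A = 14450.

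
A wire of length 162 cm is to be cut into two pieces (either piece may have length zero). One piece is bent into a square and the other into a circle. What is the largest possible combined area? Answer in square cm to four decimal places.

Let x be the length used for the square. Square side x/4; circle radius (162−x)/(2π).
A(x) = (x/4)² + π·((162−x)/(2π))² = x²/16 + (162−x)²/(4π) for 0 ≤ x ≤ 162. A'(x) = x/8 − (162−x)/(2π) = 0 gives x = 4·162/(π+4) ≈ 90.7361.
A'' > 0, so the interior critical point is a minimum; the maximum is at an endpoint. A(0) = 2088.4312 and A(162) = 1640.2500, so the largest area is 2088.4312.

2088.4312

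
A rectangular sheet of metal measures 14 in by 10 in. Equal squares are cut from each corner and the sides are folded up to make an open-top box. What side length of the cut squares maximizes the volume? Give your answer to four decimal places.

1.9183

With cut size x, the volume is V(x) = x(14 − 2x)(10 − 2x) for 0 < x < 5.
V'(x) = 12x^2 − 96x + 140. Setting V'(x) = 0 gives x ≈ 1.9183 (the root in (0, 5)).
V''(x) = 24x − 96 is negative there, so this is the maximum; V ≈ 120.1644.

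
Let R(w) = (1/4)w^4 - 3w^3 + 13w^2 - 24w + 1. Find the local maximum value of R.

Critical points: R'(w) = w^3 - 9w^2 + 26w - 24 vanishes at w = 2, 3, 4.
Second-derivative test with R''(w) = 3w^2 - 18w + 26: R''(2) = 2 > 0 ⇒ local minimum; R''(3) = -1 < 0 ⇒ local maximum; R''(4) = 2 > 0 ⇒ local minimum.
The local maximum is R(3) = -59/4.

-59/4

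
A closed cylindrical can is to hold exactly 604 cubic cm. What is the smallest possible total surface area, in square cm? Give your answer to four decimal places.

395.5541

With radius r and height h, πr²h = 604 so h = 604/(πr²), and S(r) = 2πr² + 2πrh = 2πr² + 2·604/r.
S'(r) = 4πr − 2·604/r² = 0 ⇒ r³ = 604/(2π), so r ≈ 4.5809 and h = 2r ≈ 9.1618.
S''(r) = 4π + 4·604/r³ > 0, so this is the minimum; S ≈ 395.5541.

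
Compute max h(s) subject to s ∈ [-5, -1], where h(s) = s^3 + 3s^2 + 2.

h'(s) = 3s^2 + 6s, whose only zero in [-5, -1] is s = -2.
Compare values at every candidate in [-5, -1]: h(-5) = -48, h(-2) = 6, h(-1) = 4.
Hence the absolute maximum is 6 at s = -2.

6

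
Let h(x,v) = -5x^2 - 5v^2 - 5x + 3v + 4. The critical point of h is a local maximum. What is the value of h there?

∂h/∂x = -10x - 5 = 0 and ∂h/∂v = -10v + 3 = 0, so (x, v) = (-1/2, 3/10).
The Hessian has h_{xx} = -10, h_{vv} = -10, h_{xv} = 0, giving D = 100 > 0 with h_{xx} < 0, so the point is a local maximum.
h(-1/2, 3/10) = 57/10.

57/10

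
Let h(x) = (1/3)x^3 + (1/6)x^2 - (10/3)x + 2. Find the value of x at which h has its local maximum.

-2

Critical points: h'(x) = x^2 + (1/3)x - 10/3 vanishes at x = -2, 5/3.
Since h''(x) = 2x + 1/3, we get h''(-2) = -11/3 < 0 ⇒ local maximum; h''(5/3) = 11/3 > 0 ⇒ local minimum.
So the local maximum value is h(-2) = 20/3.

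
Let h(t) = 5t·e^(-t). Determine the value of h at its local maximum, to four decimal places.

1.8394

Differentiating with the product rule gives h'(t) = (-5t + 5)·e^(-t). Since e^(-t) > 0, the only critical point is t = 1.
h''(1) has the same sign as -5 < 0, so this is a local maximum.
h(1) = (5)·e^(-1) ≈ 1.8394.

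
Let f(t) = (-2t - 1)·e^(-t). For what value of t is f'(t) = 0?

By the product rule, f'(t) = (2t - 1)·e^(-t). Since e^(-t) > 0, the only critical point is t = 1/2.
f''(1/2) has the same sign as 2 > 0, so this is a local minimum.
f(1/2) = (-2)·e^(-1/2) ≈ -1.2131.

1/2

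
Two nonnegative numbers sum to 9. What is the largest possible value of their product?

81/4

With x + y = 9, the product is P(x) = x(9 − x).
P'(x) = 9 − 2x = 0 gives x = 9/2; P'' = −2 < 0, so this is the maximum.
P = 9/2·9/2 = 81/4.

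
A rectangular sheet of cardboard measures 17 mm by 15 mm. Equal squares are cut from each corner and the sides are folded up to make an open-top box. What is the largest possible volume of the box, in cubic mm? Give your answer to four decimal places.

With cut size x, the volume is V(x) = x(17 − 2x)(15 − 2x) for 0 < x < 7.5.
V'(x) = 12x^2 − 128x + 255. Setting V'(x) = 0 gives x ≈ 2.6511 (the root in (0, 7.5)).
V''(x) = 24x − 128 is negative there, so this is the maximum; V ≈ 300.7485.

300.7485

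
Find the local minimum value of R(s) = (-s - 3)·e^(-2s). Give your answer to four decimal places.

Differentiating with the product rule gives R'(s) = (2s + 5)·e^(-2s). Since e^(-2s) > 0, the only critical point is s = -5/2.
R''(-5/2) has the same sign as 2 > 0, so this is a local minimum.
R(-5/2) = (-1/2)·e^(5) ≈ -74.2066.

-74.2066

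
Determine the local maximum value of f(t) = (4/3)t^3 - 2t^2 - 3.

Critical points: f'(t) = 4t^2 - 4t vanishes at t = 0, 1.
Since f''(t) = 8t - 4, we get f''(0) = -4 < 0 ⇒ local maximum; f''(1) = 4 > 0 ⇒ local minimum.
So the local maximum value is f(0) = -3.

-3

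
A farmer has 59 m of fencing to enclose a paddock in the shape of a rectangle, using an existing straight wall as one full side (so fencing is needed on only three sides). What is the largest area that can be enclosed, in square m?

Let the sides perpendicular to the wall have length x and the parallel side y, so 2x + y = 59 and the area is A = xy = x(59 − 2x).
A'(x) = 59 − 4x = 0 gives x = 59/4, and A''(x) = −4 < 0 confirms a maximum.
Then y = 59 − 2·59/4 = 59/2 and A = 3481/8.

3481/8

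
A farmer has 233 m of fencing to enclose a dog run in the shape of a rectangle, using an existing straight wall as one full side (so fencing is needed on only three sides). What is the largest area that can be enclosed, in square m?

54289/8

Let the sides perpendicular to the wall have length x and the parallel side y, so 2x + y = 233 and the area is A = xy = x(233 − 2x).
A'(x) = 233 − 4x = 0 gives x = 233/4, and A''(x) = −4 < 0 confirms a maximum.
Then y = 233 − 2·233/4 = 233/2 and A = 54289/8.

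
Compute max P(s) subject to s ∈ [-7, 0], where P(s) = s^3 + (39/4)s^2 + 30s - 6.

-6

Differentiating, P'(s) = 3s^2 + (39/2)s + 30; which vanishes at s = -4 and s = -5/2.
Evaluating at the critical points and endpoints: P(-7) = -325/4; P(-4) = -34; P(-5/2) = -571/16; P(0) = -6.
The maximum over the interval is -6, attained at s = 0.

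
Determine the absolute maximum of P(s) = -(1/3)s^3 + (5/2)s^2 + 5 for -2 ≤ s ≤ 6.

155/6

P'(s) = -s^2 + 5s, which vanishes at s = 0 and s = 5.
Evaluating at the critical points and endpoints: P(-2) = 53/3; P(0) = 5; P(5) = 155/6; P(6) = 23.
The maximum over the interval is 155/6, attained at s = 5.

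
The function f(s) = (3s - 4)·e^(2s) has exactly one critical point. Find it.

Differentiating with the product rule gives f'(s) = (6s - 5)·e^(2s). Since e^(2s) > 0, the only critical point is s = 5/6.
f''(5/6) has the same sign as 6 > 0, so this is a local minimum.
f(5/6) = (-3/2)·e^(5/3) ≈ -7.9417.

5/6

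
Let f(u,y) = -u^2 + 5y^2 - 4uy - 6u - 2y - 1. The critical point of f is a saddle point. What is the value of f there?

∂f/∂u = -2u - 4y - 6 = 0 and ∂f/∂y = -4u + 10y - 2 = 0, so (u, y) = (-17/9, -5/9).
The Hessian has f_{uu} = -2, f_{yy} = 10, f_{uy} = -4, giving D = -36 < 0, so the point is a saddle point.
f(-17/9, -5/9) = 47/9.

47/9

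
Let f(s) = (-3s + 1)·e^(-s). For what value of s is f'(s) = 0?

4/3

f'(s) = (-3)·e^(-s) + (-3s + 1)·(-1)·e^(-s) = (3s - 4)·e^(-s). Since e^(-s) > 0, the only critical point is s = 4/3.
f''(4/3) has the same sign as 3 > 0, so this is a local minimum.
f(4/3) = (-3)·e^(-4/3) ≈ -0.7908.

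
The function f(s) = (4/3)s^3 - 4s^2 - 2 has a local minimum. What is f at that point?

Critical points: f'(s) = 4s^2 - 8s vanishes at s = 0, 2.
Second-derivative test with f''(s) = 8s - 8: f''(0) = -8 < 0 ⇒ local maximum; f''(2) = 8 > 0 ⇒ local minimum.
So the local minimum value is f(2) = -22/3.

-22/3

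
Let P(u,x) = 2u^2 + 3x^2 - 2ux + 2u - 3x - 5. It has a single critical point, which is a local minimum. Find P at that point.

∂P/∂u = 4u - 2x + 2 = 0 and ∂P/∂x = -2u + 6x - 3 = 0, so (u, x) = (-3/10, 2/5).
The Hessian has P_{uu} = 4, P_{xx} = 6, P_{ux} = -2, giving D = 20 > 0 with P_{uu} > 0, so the point is a local minimum.
P(-3/10, 2/5) = -59/10.

-59/10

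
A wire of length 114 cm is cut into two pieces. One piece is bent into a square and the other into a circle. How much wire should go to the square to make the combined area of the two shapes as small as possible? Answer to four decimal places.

63.8513

Let x be the length used for the square. Square side x/4; circle radius (114−x)/(2π).
A(x) = (x/4)² + π·((114−x)/(2π))² = x²/16 + (114−x)²/(4π) for 0 ≤ x ≤ 114. A'(x) = x/8 − (114−x)/(2π) = 0 gives x = 4·114/(π+4) ≈ 63.8513.
A'' = 1/8 + 1/(2π) > 0, so this gives the minimum combined area; x ≈ 63.8513 cm to the square.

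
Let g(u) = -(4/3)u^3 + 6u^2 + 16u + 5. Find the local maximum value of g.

239/3

g'(u) = -4u^2 + 12u + 16 = 0 at u = -1, 4.
Since g''(u) = -8u + 12, we get g''(-1) = 20 > 0 ⇒ local minimum; g''(4) = -20 < 0 ⇒ local maximum.
The local maximum is g(4) = 239/3.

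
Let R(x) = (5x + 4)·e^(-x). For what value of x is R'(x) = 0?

1/5

Differentiating with the product rule gives R'(x) = (-5x + 1)·e^(-x). Since e^(-x) > 0, the only critical point is x = 1/5.
R''(1/5) has the same sign as -5 < 0, so this is a local maximum.
R(1/5) = (5)·e^(-1/5) ≈ 4.0937.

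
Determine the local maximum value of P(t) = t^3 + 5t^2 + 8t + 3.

P'(t) = 3t^2 + 10t + 8 = 0 at t = -2, -4/3.
Since P''(t) = 6t + 10, we get P''(-2) = -2 < 0 ⇒ local maximum; P''(-4/3) = 2 > 0 ⇒ local minimum.
The local maximum is P(-2) = -1.

-1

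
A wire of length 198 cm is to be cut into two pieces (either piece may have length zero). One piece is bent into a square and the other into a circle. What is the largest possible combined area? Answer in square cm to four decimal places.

Let x be the length used for the square. Square side x/4; circle radius (198−x)/(2π).
A(x) = (x/4)² + π·((198−x)/(2π))² = x²/16 + (198−x)²/(4π) for 0 ≤ x ≤ 198. A'(x) = x/8 − (198−x)/(2π) = 0 gives x = 4·198/(π+4) ≈ 110.8996.
A'' > 0, so the interior critical point is a minimum; the maximum is at an endpoint. A(0) = 3119.7552 and A(198) = 2450.2500, so the largest area is 3119.7552.

3119.7552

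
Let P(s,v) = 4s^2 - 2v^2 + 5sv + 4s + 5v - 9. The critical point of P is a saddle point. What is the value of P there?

∂P/∂s = 8s + 5v + 4 = 0 and ∂P/∂v = 5s - 4v + 5 = 0, so (s, v) = (-41/57, 20/57).
The Hessian has P_{ss} = 8, P_{vv} = -4, P_{sv} = 5, giving D = -57 < 0, so the point is a saddle point.
P(-41/57, 20/57) = -545/57.

-545/57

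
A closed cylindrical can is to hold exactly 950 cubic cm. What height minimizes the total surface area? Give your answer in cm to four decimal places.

10.6548

With radius r and height h, πr²h = 950 so h = 950/(πr²), and S(r) = 2πr² + 2πrh = 2πr² + 2·950/r.
S'(r) = 4πr − 2·950/r² = 0 ⇒ r³ = 950/(2π), so r ≈ 5.3274 and h = 2r ≈ 10.6548.
S''(r) = 4π + 4·950/r³ > 0, so this is the minimum; S ≈ 534.9711.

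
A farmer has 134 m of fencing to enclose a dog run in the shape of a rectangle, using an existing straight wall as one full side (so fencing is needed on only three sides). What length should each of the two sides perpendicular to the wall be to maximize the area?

Let the sides perpendicular to the wall have length x and the parallel side y, so 2x + y = 134 and the area is A = xy = x(134 − 2x).
A'(x) = 134 − 4x = 0 gives x = 67/2, and A''(x) = −4 < 0 confirms a maximum.
Then y = 134 − 2·67/2 = 67 and A = 4489/2.

67/2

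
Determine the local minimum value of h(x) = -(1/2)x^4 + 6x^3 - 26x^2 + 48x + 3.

Critical points: h'(x) = -2x^3 + 18x^2 - 52x + 48 vanishes at x = 2, 3, 4.
Since h''(x) = -6x^2 + 36x - 52, we get h''(2) = -4 < 0 ⇒ local maximum; h''(3) = 2 > 0 ⇒ local minimum; h''(4) = -4 < 0 ⇒ local maximum.
Thus h has its local minimum at x = 3, with value 69/2.

69/2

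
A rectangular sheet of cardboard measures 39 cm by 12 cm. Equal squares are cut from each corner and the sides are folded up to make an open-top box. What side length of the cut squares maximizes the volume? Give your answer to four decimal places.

2.7337

With cut size x, the volume is V(x) = x(39 − 2x)(12 − 2x) for 0 < x < 6.
V'(x) = 12x^2 − 204x + 468. Setting V'(x) = 0 gives x ≈ 2.7337 (the root in (0, 6)).
V''(x) = 24x − 204 is negative there, so this is the maximum; V ≈ 598.8308.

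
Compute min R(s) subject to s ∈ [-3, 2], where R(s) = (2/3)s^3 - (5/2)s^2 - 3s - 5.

-73/2

R'(s) = 2s^2 - 5s - 3, whose only zero in [-3, 2] is s = -1/2.
Candidates: R(-3) = -73/2; R(-1/2) = -101/24; R(2) = -47/3.
Hence the absolute minimum is -73/2 at s = -3.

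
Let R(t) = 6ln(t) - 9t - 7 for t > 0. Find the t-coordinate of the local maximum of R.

2/3

R'(t) = 6/t − 9 = 0 gives t = 2/3.
R''(t) = -6/t², which is negative for t > 0, so this is a local maximum.
R(2/3) = 6·ln(2/3) - 6 - 7 ≈ -15.4328.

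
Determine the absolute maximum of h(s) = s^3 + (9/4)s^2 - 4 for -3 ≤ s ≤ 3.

Differentiating, h'(s) = 3s^2 + (9/2)s; which vanishes at s = -3/2 and s = 0.
Candidates: h(-3) = -43/4,  h(-3/2) = -37/16,  h(0) = -4,  h(3) = 173/4.
So the maximum is h(3) = 173/4.

173/4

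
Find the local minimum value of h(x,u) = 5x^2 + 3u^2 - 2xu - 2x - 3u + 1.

-13/56

∂h/∂x = 10x - 2u - 2 = 0 and ∂h/∂u = -2x + 6u - 3 = 0, so (x, u) = (9/28, 17/28).
The Hessian has h_{xx} = 10, h_{uu} = 6, h_{xu} = -2, giving D = 56 > 0 with h_{xx} > 0, so the point is a local minimum.
h(9/28, 17/28) = -13/56.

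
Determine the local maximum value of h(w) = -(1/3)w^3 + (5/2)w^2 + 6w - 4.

50

h'(w) = -w^2 + 5w + 6 = 0 at w = -1, 6.
Second-derivative test with h''(w) = -2w + 5: h''(-1) = 7 > 0 ⇒ local minimum; h''(6) = -7 < 0 ⇒ local maximum.
So the local maximum value is h(6) = 50.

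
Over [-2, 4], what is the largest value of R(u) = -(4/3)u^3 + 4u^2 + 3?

89/3

R'(u) = -4u^2 + 8u, which vanishes at u = 0 and u = 2.
Candidates: R(-2) = 89/3,  R(0) = 3,  R(2) = 25/3,  R(4) = -55/3.
The maximum over the interval is 89/3, attained at u = -2.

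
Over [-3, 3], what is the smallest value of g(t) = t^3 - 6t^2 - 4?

The derivative is 3t^2 - 12t, whose only zero in [-3, 3] is t = 0.
Compare values at every candidate in [-3, 3]: g(-3) = -85; g(0) = -4; g(3) = -31.
Hence the absolute minimum is -85 at t = -3.

-85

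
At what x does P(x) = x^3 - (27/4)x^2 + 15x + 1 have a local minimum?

P'(x) = 3x^2 - (27/2)x + 15. Setting P'(x) = 0 gives x ∈ {2, 5/2}.
Second-derivative test with P''(x) = 6x - 27/2: P''(2) = -3/2 < 0 ⇒ local maximum; P''(5/2) = 3/2 > 0 ⇒ local minimum.
Thus P has its local minimum at x = 5/2, with value 191/16.

5/2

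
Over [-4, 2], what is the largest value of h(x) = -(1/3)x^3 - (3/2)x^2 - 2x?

Differentiating, h'(x) = -x^2 - 3x - 2; which vanishes at x = -2 and x = -1.
Compare values at every candidate in [-4, 2]: h(-4) = 16/3, h(-2) = 2/3, h(-1) = 5/6, h(2) = -38/3.
The maximum over the interval is 16/3, attained at x = -4.

16/3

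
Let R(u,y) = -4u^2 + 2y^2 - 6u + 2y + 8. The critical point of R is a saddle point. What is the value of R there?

39/4

∂R/∂u = -8u - 6 = 0 and ∂R/∂y = 4y + 2 = 0, so (u, y) = (-3/4, -1/2).
The Hessian has R_{uu} = -8, R_{yy} = 4, R_{uy} = 0, giving D = -32 < 0, so the point is a saddle point.
R(-3/4, -1/2) = 39/4.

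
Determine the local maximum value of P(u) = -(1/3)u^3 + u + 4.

14/3

P'(u) = -u^2 + 1. Setting P'(u) = 0 gives u ∈ {-1, 1}.
P''(u) = -2u. P''(-1) = 2 > 0 ⇒ local minimum; P''(1) = -2 < 0 ⇒ local maximum.
Thus P has its local maximum at u = 1, with value 14/3.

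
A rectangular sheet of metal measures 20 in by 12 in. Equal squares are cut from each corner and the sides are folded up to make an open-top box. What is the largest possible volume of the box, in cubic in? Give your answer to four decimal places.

With cut size x, the volume is V(x) = x(20 − 2x)(12 − 2x) for 0 < x < 6.
V'(x) = 12x^2 − 128x + 240. Setting V'(x) = 0 gives x ≈ 2.4274 (the root in (0, 6)).
V''(x) = 24x − 128 is negative there, so this is the maximum; V ≈ 262.6823.

262.6823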